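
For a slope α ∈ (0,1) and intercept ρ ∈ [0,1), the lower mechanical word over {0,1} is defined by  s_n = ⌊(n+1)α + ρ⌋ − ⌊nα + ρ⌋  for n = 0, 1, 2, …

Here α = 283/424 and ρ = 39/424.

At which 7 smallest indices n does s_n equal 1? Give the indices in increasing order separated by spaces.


1 2 4 5 7 8 10

n=0: ⌊322/424⌋−⌊39/424⌋ = 0−0 = 0
n=1: ⌊605/424⌋−⌊322/424⌋ = 1−0 = 1  ← one
n=2: ⌊888/424⌋−⌊605/424⌋ = 2−1 = 1  ← one
n=3: ⌊1171/424⌋−⌊888/424⌋ = 2−2 = 0
n=4: ⌊1454/424⌋−⌊1171/424⌋ = 3−2 = 1  ← one
n=5: ⌊1737/424⌋−⌊1454/424⌋ = 4−3 = 1  ← one
n=6: ⌊2020/424⌋−⌊1737/424⌋ = 4−4 = 0
n=7: ⌊2303/424⌋−⌊2020/424⌋ = 5−4 = 1  ← one
n=8: ⌊2586/424⌋−⌊2303/424⌋ = 6−5 = 1  ← one
n=9: ⌊2869/424⌋−⌊2586/424⌋ = 6−6 = 0
n=10: ⌊3152/424⌋−⌊2869/424⌋ = 7−6 = 1  ← one
positions of the first 7 ones: 1 2 4 5 7 8 10


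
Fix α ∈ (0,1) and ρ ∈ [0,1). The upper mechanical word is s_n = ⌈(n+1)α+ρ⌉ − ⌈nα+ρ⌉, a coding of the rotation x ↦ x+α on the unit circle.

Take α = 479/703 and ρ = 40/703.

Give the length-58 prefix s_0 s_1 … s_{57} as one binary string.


0110110110110110111011011011011011011011011101101101101101

n=0: ⌈(1·479+40)/703⌉ − ⌈(0·479+40)/703⌉ = ⌈519/703⌉ − ⌈40/703⌉ = 1 − 1 = 0
n=1: ⌈(2·479+40)/703⌉ − ⌈(1·479+40)/703⌉ = ⌈998/703⌉ − ⌈519/703⌉ = 2 − 1 = 1
n=2: ⌈(3·479+40)/703⌉ − ⌈(2·479+40)/703⌉ = ⌈1477/703⌉ − ⌈998/703⌉ = 3 − 2 = 1
n=3: ⌈(4·479+40)/703⌉ − ⌈(3·479+40)/703⌉ = ⌈1956/703⌉ − ⌈1477/703⌉ = 3 − 3 = 0
n=4: ⌈(5·479+40)/703⌉ − ⌈(4·479+40)/703⌉ = ⌈2435/703⌉ − ⌈1956/703⌉ = 4 − 3 = 1
n=5: ⌈(6·479+40)/703⌉ − ⌈(5·479+40)/703⌉ = ⌈2914/703⌉ − ⌈2435/703⌉ = 5 − 4 = 1
n=6: ⌈(7·479+40)/703⌉ − ⌈(6·479+40)/703⌉ = ⌈3393/703⌉ − ⌈2914/703⌉ = 5 − 5 = 0
n=7: ⌈(8·479+40)/703⌉ − ⌈(7·479+40)/703⌉ = ⌈3872/703⌉ − ⌈3393/703⌉ = 6 − 5 = 1
n=8: ⌈(9·479+40)/703⌉ − ⌈(8·479+40)/703⌉ = ⌈4351/703⌉ − ⌈3872/703⌉ = 7 − 6 = 1
n=9: ⌈(10·479+40)/703⌉ − ⌈(9·479+40)/703⌉ = ⌈4830/703⌉ − ⌈4351/703⌉ = 7 − 7 = 0
n=10: ⌈(11·479+40)/703⌉ − ⌈(10·479+40)/703⌉ = ⌈5309/703⌉ − ⌈4830/703⌉ = 8 − 7 = 1
n=11: ⌈(12·479+40)/703⌉ − ⌈(11·479+40)/703⌉ = ⌈5788/703⌉ − ⌈5309/703⌉ = 9 − 8 = 1
n=12: ⌈(13·479+40)/703⌉ − ⌈(12·479+40)/703⌉ = ⌈6267/703⌉ − ⌈5788/703⌉ = 9 − 9 = 0
n=13: ⌈(14·479+40)/703⌉ − ⌈(13·479+40)/703⌉ = ⌈6746/703⌉ − ⌈6267/703⌉ = 10 − 9 = 1
n=14: ⌈(15·479+40)/703⌉ − ⌈(14·479+40)/703⌉ = ⌈7225/703⌉ − ⌈6746/703⌉ = 11 − 10 = 1
n=15: ⌈(16·479+40)/703⌉ − ⌈(15·479+40)/703⌉ = ⌈7704/703⌉ − ⌈7225/703⌉ = 11 − 11 = 0
n=16: ⌈(17·479+40)/703⌉ − ⌈(16·479+40)/703⌉ = ⌈8183/703⌉ − ⌈7704/703⌉ = 12 − 11 = 1
n=17: ⌈(18·479+40)/703⌉ − ⌈(17·479+40)/703⌉ = ⌈8662/703⌉ − ⌈8183/703⌉ = 13 − 12 = 1
n=18: ⌈(19·479+40)/703⌉ − ⌈(18·479+40)/703⌉ = ⌈9141/703⌉ − ⌈8662/703⌉ = 14 − 13 = 1
n=19: ⌈(20·479+40)/703⌉ − ⌈(19·479+40)/703⌉ = ⌈9620/703⌉ − ⌈9141/703⌉ = 14 − 14 = 0
n=20: ⌈(21·479+40)/703⌉ − ⌈(20·479+40)/703⌉ = ⌈10099/703⌉ − ⌈9620/703⌉ = 15 − 14 = 1
n=21: ⌈(22·479+40)/703⌉ − ⌈(21·479+40)/703⌉ = ⌈10578/703⌉ − ⌈10099/703⌉ = 16 − 15 = 1
n=22: ⌈(23·479+40)/703⌉ − ⌈(22·479+40)/703⌉ = ⌈11057/703⌉ − ⌈10578/703⌉ = 16 − 16 = 0
n=23: ⌈(24·479+40)/703⌉ − ⌈(23·479+40)/703⌉ = ⌈11536/703⌉ − ⌈11057/703⌉ = 17 − 16 = 1
n=24: ⌈(25·479+40)/703⌉ − ⌈(24·479+40)/703⌉ = ⌈12015/703⌉ − ⌈11536/703⌉ = 18 − 17 = 1
n=25: ⌈(26·479+40)/703⌉ − ⌈(25·479+40)/703⌉ = ⌈12494/703⌉ − ⌈12015/703⌉ = 18 − 18 = 0
n=26: ⌈(27·479+40)/703⌉ − ⌈(26·479+40)/703⌉ = ⌈12973/703⌉ − ⌈12494/703⌉ = 19 − 18 = 1
n=27: ⌈(28·479+40)/703⌉ − ⌈(27·479+40)/703⌉ = ⌈13452/703⌉ − ⌈12973/703⌉ = 20 − 19 = 1
n=28: ⌈(29·479+40)/703⌉ − ⌈(28·479+40)/703⌉ = ⌈13931/703⌉ − ⌈13452/703⌉ = 20 − 20 = 0
n=29: ⌈(30·479+40)/703⌉ − ⌈(29·479+40)/703⌉ = ⌈14410/703⌉ − ⌈13931/703⌉ = 21 − 20 = 1
n=30: ⌈(31·479+40)/703⌉ − ⌈(30·479+40)/703⌉ = ⌈14889/703⌉ − ⌈14410/703⌉ = 22 − 21 = 1
n=31: ⌈(32·479+40)/703⌉ − ⌈(31·479+40)/703⌉ = ⌈15368/703⌉ − ⌈14889/703⌉ = 22 − 22 = 0
n=32: ⌈(33·479+40)/703⌉ − ⌈(32·479+40)/703⌉ = ⌈15847/703⌉ − ⌈15368/703⌉ = 23 − 22 = 1
n=33: ⌈(34·479+40)/703⌉ − ⌈(33·479+40)/703⌉ = ⌈16326/703⌉ − ⌈15847/703⌉ = 24 − 23 = 1
n=34: ⌈(35·479+40)/703⌉ − ⌈(34·479+40)/703⌉ = ⌈16805/703⌉ − ⌈16326/703⌉ = 24 − 24 = 0
n=35: ⌈(36·479+40)/703⌉ − ⌈(35·479+40)/703⌉ = ⌈17284/703⌉ − ⌈16805/703⌉ = 25 − 24 = 1
n=36: ⌈(37·479+40)/703⌉ − ⌈(36·479+40)/703⌉ = ⌈17763/703⌉ − ⌈17284/703⌉ = 26 − 25 = 1
n=37: ⌈(38·479+40)/703⌉ − ⌈(37·479+40)/703⌉ = ⌈18242/703⌉ − ⌈17763/703⌉ = 26 − 26 = 0
n=38: ⌈(39·479+40)/703⌉ − ⌈(38·479+40)/703⌉ = ⌈18721/703⌉ − ⌈18242/703⌉ = 27 − 26 = 1
n=39: ⌈(40·479+40)/703⌉ − ⌈(39·479+40)/703⌉ = ⌈19200/703⌉ − ⌈18721/703⌉ = 28 − 27 = 1
n=40: ⌈(41·479+40)/703⌉ − ⌈(40·479+40)/703⌉ = ⌈19679/703⌉ − ⌈19200/703⌉ = 28 − 28 = 0
n=41: ⌈(42·479+40)/703⌉ − ⌈(41·479+40)/703⌉ = ⌈20158/703⌉ − ⌈19679/703⌉ = 29 − 28 = 1
n=42: ⌈(43·479+40)/703⌉ − ⌈(42·479+40)/703⌉ = ⌈20637/703⌉ − ⌈20158/703⌉ = 30 − 29 = 1
n=43: ⌈(44·479+40)/703⌉ − ⌈(43·479+40)/703⌉ = ⌈21116/703⌉ − ⌈20637/703⌉ = 31 − 30 = 1
n=44: ⌈(45·479+40)/703⌉ − ⌈(44·479+40)/703⌉ = ⌈21595/703⌉ − ⌈21116/703⌉ = 31 − 31 = 0
n=45: ⌈(46·479+40)/703⌉ − ⌈(45·479+40)/703⌉ = ⌈22074/703⌉ − ⌈21595/703⌉ = 32 − 31 = 1
n=46: ⌈(47·479+40)/703⌉ − ⌈(46·479+40)/703⌉ = ⌈22553/703⌉ − ⌈22074/703⌉ = 33 − 32 = 1
n=47: ⌈(48·479+40)/703⌉ − ⌈(47·479+40)/703⌉ = ⌈23032/703⌉ − ⌈22553/703⌉ = 33 − 33 = 0
n=48: ⌈(49·479+40)/703⌉ − ⌈(48·479+40)/703⌉ = ⌈23511/703⌉ − ⌈23032/703⌉ = 34 − 33 = 1
n=49: ⌈(50·479+40)/703⌉ − ⌈(49·479+40)/703⌉ = ⌈23990/703⌉ − ⌈23511/703⌉ = 35 − 34 = 1
n=50: ⌈(51·479+40)/703⌉ − ⌈(50·479+40)/703⌉ = ⌈24469/703⌉ − ⌈23990/703⌉ = 35 − 35 = 0
n=51: ⌈(52·479+40)/703⌉ − ⌈(51·479+40)/703⌉ = ⌈24948/703⌉ − ⌈24469/703⌉ = 36 − 35 = 1
n=52: ⌈(53·479+40)/703⌉ − ⌈(52·479+40)/703⌉ = ⌈25427/703⌉ − ⌈24948/703⌉ = 37 − 36 = 1
n=53: ⌈(54·479+40)/703⌉ − ⌈(53·479+40)/703⌉ = ⌈25906/703⌉ − ⌈25427/703⌉ = 37 − 37 = 0
n=54: ⌈(55·479+40)/703⌉ − ⌈(54·479+40)/703⌉ = ⌈26385/703⌉ − ⌈25906/703⌉ = 38 − 37 = 1
n=55: ⌈(56·479+40)/703⌉ − ⌈(55·479+40)/703⌉ = ⌈26864/703⌉ − ⌈26385/703⌉ = 39 − 38 = 1
n=56: ⌈(57·479+40)/703⌉ − ⌈(56·479+40)/703⌉ = ⌈27343/703⌉ − ⌈26864/703⌉ = 39 − 39 = 0
n=57: ⌈(58·479+40)/703⌉ − ⌈(57·479+40)/703⌉ = ⌈27822/703⌉ − ⌈27343/703⌉ = 40 − 39 = 1


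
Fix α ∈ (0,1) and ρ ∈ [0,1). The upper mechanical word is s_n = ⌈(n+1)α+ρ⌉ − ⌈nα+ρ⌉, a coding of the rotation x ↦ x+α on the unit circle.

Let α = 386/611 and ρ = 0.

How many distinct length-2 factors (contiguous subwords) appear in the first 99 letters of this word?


3

t_n = ⌈(n·386)/611⌉ for n = 0 … 99:
  n=0…9: ⌈0/611⌉=0 ⌈386/611⌉=1 ⌈772/611⌉=2 ⌈1158/611⌉=2 ⌈1544/611⌉=3 ⌈1930/611⌉=4 ⌈2316/611⌉=4 ⌈2702/611⌉=5 ⌈3088/611⌉=6 ⌈3474/611⌉=6
  n=10…19: ⌈3860/611⌉=7 ⌈4246/611⌉=7 ⌈4632/611⌉=8 ⌈5018/611⌉=9 ⌈5404/611⌉=9 ⌈5790/611⌉=10 ⌈6176/611⌉=11 ⌈6562/611⌉=11 ⌈6948/611⌉=12 ⌈7334/611⌉=13
  n=20…29: ⌈7720/611⌉=13 ⌈8106/611⌉=14 ⌈8492/611⌉=14 ⌈8878/611⌉=15 ⌈9264/611⌉=16 ⌈9650/611⌉=16 ⌈10036/611⌉=17 ⌈10422/611⌉=18 ⌈10808/611⌉=18 ⌈11194/611⌉=19
  n=30…39: ⌈11580/611⌉=19 ⌈11966/611⌉=20 ⌈12352/611⌉=21 ⌈12738/611⌉=21 ⌈13124/611⌉=22 ⌈13510/611⌉=23 ⌈13896/611⌉=23 ⌈14282/611⌉=24 ⌈14668/611⌉=25 ⌈15054/611⌉=25
  n=40…49: ⌈15440/611⌉=26 ⌈15826/611⌉=26 ⌈16212/611⌉=27 ⌈16598/611⌉=28 ⌈16984/611⌉=28 ⌈17370/611⌉=29 ⌈17756/611⌉=30 ⌈18142/611⌉=30 ⌈18528/611⌉=31 ⌈18914/611⌉=31
  n=50…59: ⌈19300/611⌉=32 ⌈19686/611⌉=33 ⌈20072/611⌉=33 ⌈20458/611⌉=34 ⌈20844/611⌉=35 ⌈21230/611⌉=35 ⌈21616/611⌉=36 ⌈22002/611⌉=37 ⌈22388/611⌉=37 ⌈22774/611⌉=38
  n=60…69: ⌈23160/611⌉=38 ⌈23546/611⌉=39 ⌈23932/611⌉=40 ⌈24318/611⌉=40 ⌈24704/611⌉=41 ⌈25090/611⌉=42 ⌈25476/611⌉=42 ⌈25862/611⌉=43 ⌈26248/611⌉=43 ⌈26634/611⌉=44
  n=70…79: ⌈27020/611⌉=45 ⌈27406/611⌉=45 ⌈27792/611⌉=46 ⌈28178/611⌉=47 ⌈28564/611⌉=47 ⌈28950/611⌉=48 ⌈29336/611⌉=49 ⌈29722/611⌉=49 ⌈30108/611⌉=50 ⌈30494/611⌉=50
  n=80…89: ⌈30880/611⌉=51 ⌈31266/611⌉=52 ⌈31652/611⌉=52 ⌈32038/611⌉=53 ⌈32424/611⌉=54 ⌈32810/611⌉=54 ⌈33196/611⌉=55 ⌈33582/611⌉=55 ⌈33968/611⌉=56 ⌈34354/611⌉=57
  n=90…99: ⌈34740/611⌉=57 ⌈35126/611⌉=58 ⌈35512/611⌉=59 ⌈35898/611⌉=59 ⌈36284/611⌉=60 ⌈36670/611⌉=61 ⌈37056/611⌉=61 ⌈37442/611⌉=62 ⌈37828/611⌉=62 ⌈38214/611⌉=63
s_n = t_(n+1) − t_n for n = 0 … 98 gives
prefix = 110110110101101101101011011010110110110101101101011011011010110110101101101101011011010110110110101
slide a length-2 window over [0..1] … [97..98] (98 windows); first occurrence of each distinct factor:
  [  0..  1] 11
  [  1..  2] 10
  [  2..  3] 01
  (the other 95 windows repeat one of these)
distinct factors: {01, 10, 11}
count = 3  (Sturmian bound for length 2 is 3)


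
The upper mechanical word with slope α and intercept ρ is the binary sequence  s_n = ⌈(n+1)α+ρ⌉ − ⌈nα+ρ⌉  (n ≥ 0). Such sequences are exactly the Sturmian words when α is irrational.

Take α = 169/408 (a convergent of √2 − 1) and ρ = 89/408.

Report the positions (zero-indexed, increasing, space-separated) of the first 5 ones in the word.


1 4 6 9 11

n=0: ⌈258/408⌉−⌈89/408⌉ = 1−1 = 0
n=1: ⌈427/408⌉−⌈258/408⌉ = 2−1 = 1  ← one
n=2: ⌈596/408⌉−⌈427/408⌉ = 2−2 = 0
n=3: ⌈765/408⌉−⌈596/408⌉ = 2−2 = 0
n=4: ⌈934/408⌉−⌈765/408⌉ = 3−2 = 1  ← one
n=5: ⌈1103/408⌉−⌈934/408⌉ = 3−3 = 0
n=6: ⌈1272/408⌉−⌈1103/408⌉ = 4−3 = 1  ← one
n=7: ⌈1441/408⌉−⌈1272/408⌉ = 4−4 = 0
n=8: ⌈1610/408⌉−⌈1441/408⌉ = 4−4 = 0
n=9: ⌈1779/408⌉−⌈1610/408⌉ = 5−4 = 1  ← one
n=10: ⌈1948/408⌉−⌈1779/408⌉ = 5−5 = 0
n=11: ⌈2117/408⌉−⌈1948/408⌉ = 6−5 = 1  ← one
positions of the first 5 ones: 1 4 6 9 11


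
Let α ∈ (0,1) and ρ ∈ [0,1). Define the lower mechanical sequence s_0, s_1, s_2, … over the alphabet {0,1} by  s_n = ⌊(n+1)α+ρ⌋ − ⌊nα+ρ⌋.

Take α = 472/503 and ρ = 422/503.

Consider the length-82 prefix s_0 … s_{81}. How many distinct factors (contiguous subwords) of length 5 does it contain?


t_n = ⌊(n·472+422)/503⌋ for n = 0 … 82:
  n=0…9: ⌊422/503⌋=0 ⌊894/503⌋=1 ⌊1366/503⌋=2 ⌊1838/503⌋=3 ⌊2310/503⌋=4 ⌊2782/503⌋=5 ⌊3254/503⌋=6 ⌊3726/503⌋=7 ⌊4198/503⌋=8 ⌊4670/503⌋=9
  n=10…19: ⌊5142/503⌋=10 ⌊5614/503⌋=11 ⌊6086/503⌋=12 ⌊6558/503⌋=13 ⌊7030/503⌋=13 ⌊7502/503⌋=14 ⌊7974/503⌋=15 ⌊8446/503⌋=16 ⌊8918/503⌋=17 ⌊9390/503⌋=18
  n=20…29: ⌊9862/503⌋=19 ⌊10334/503⌋=20 ⌊10806/503⌋=21 ⌊11278/503⌋=22 ⌊11750/503⌋=23 ⌊12222/503⌋=24 ⌊12694/503⌋=25 ⌊13166/503⌋=26 ⌊13638/503⌋=27 ⌊14110/503⌋=28
  n=30…39: ⌊14582/503⌋=28 ⌊15054/503⌋=29 ⌊15526/503⌋=30 ⌊15998/503⌋=31 ⌊16470/503⌋=32 ⌊16942/503⌋=33 ⌊17414/503⌋=34 ⌊17886/503⌋=35 ⌊18358/503⌋=36 ⌊18830/503⌋=37
  n=40…49: ⌊19302/503⌋=38 ⌊19774/503⌋=39 ⌊20246/503⌋=40 ⌊20718/503⌋=41 ⌊21190/503⌋=42 ⌊21662/503⌋=43 ⌊22134/503⌋=44 ⌊22606/503⌋=44 ⌊23078/503⌋=45 ⌊23550/503⌋=46
  n=50…59: ⌊24022/503⌋=47 ⌊24494/503⌋=48 ⌊24966/503⌋=49 ⌊25438/503⌋=50 ⌊25910/503⌋=51 ⌊26382/503⌋=52 ⌊26854/503⌋=53 ⌊27326/503⌋=54 ⌊27798/503⌋=55 ⌊28270/503⌋=56
  n=60…69: ⌊28742/503⌋=57 ⌊29214/503⌋=58 ⌊29686/503⌋=59 ⌊30158/503⌋=59 ⌊30630/503⌋=60 ⌊31102/503⌋=61 ⌊31574/503⌋=62 ⌊32046/503⌋=63 ⌊32518/503⌋=64 ⌊32990/503⌋=65
  n=70…79: ⌊33462/503⌋=66 ⌊33934/503⌋=67 ⌊34406/503⌋=68 ⌊34878/503⌋=69 ⌊35350/503⌋=70 ⌊35822/503⌋=71 ⌊36294/503⌋=72 ⌊36766/503⌋=73 ⌊37238/503⌋=74 ⌊37710/503⌋=74
  n=80…82: ⌊38182/503⌋=75 ⌊38654/503⌋=76 ⌊39126/503⌋=77
s_n = t_(n+1) − t_n for n = 0 … 81 gives
prefix = 1111111111111011111111111111101111111111111111011111111111111101111111111111110111
slide a length-5 window over [0..4] … [77..81] (78 windows); first occurrence of each distinct factor:
  [  0..  4] 11111
  [  9.. 13] 11110
  [ 10.. 14] 11101
  [ 11.. 15] 11011
  [ 12.. 16] 10111
  [ 13.. 17] 01111
  (the other 72 windows repeat one of these)
distinct factors: {01111, 10111, 11011, 11101, 11110, 11111}
count = 6  (Sturmian bound for length 5 is 6)

6


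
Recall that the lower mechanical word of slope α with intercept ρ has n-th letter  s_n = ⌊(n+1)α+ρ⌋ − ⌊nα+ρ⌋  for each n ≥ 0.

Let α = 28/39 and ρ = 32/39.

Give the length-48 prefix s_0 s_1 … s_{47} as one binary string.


n=0: ⌊(1·28+32)/39⌋ − ⌊(0·28+32)/39⌋ = ⌊60/39⌋ − ⌊32/39⌋ = 1 − 0 = 1
n=1: ⌊(2·28+32)/39⌋ − ⌊(1·28+32)/39⌋ = ⌊88/39⌋ − ⌊60/39⌋ = 2 − 1 = 1
n=2: ⌊(3·28+32)/39⌋ − ⌊(2·28+32)/39⌋ = ⌊116/39⌋ − ⌊88/39⌋ = 2 − 2 = 0
n=3: ⌊(4·28+32)/39⌋ − ⌊(3·28+32)/39⌋ = ⌊144/39⌋ − ⌊116/39⌋ = 3 − 2 = 1
n=4: ⌊(5·28+32)/39⌋ − ⌊(4·28+32)/39⌋ = ⌊172/39⌋ − ⌊144/39⌋ = 4 − 3 = 1
n=5: ⌊(6·28+32)/39⌋ − ⌊(5·28+32)/39⌋ = ⌊200/39⌋ − ⌊172/39⌋ = 5 − 4 = 1
n=6: ⌊(7·28+32)/39⌋ − ⌊(6·28+32)/39⌋ = ⌊228/39⌋ − ⌊200/39⌋ = 5 − 5 = 0
n=7: ⌊(8·28+32)/39⌋ − ⌊(7·28+32)/39⌋ = ⌊256/39⌋ − ⌊228/39⌋ = 6 − 5 = 1
n=8: ⌊(9·28+32)/39⌋ − ⌊(8·28+32)/39⌋ = ⌊284/39⌋ − ⌊256/39⌋ = 7 − 6 = 1
n=9: ⌊(10·28+32)/39⌋ − ⌊(9·28+32)/39⌋ = ⌊312/39⌋ − ⌊284/39⌋ = 8 − 7 = 1
n=10: ⌊(11·28+32)/39⌋ − ⌊(10·28+32)/39⌋ = ⌊340/39⌋ − ⌊312/39⌋ = 8 − 8 = 0
n=11: ⌊(12·28+32)/39⌋ − ⌊(11·28+32)/39⌋ = ⌊368/39⌋ − ⌊340/39⌋ = 9 − 8 = 1
n=12: ⌊(13·28+32)/39⌋ − ⌊(12·28+32)/39⌋ = ⌊396/39⌋ − ⌊368/39⌋ = 10 − 9 = 1
n=13: ⌊(14·28+32)/39⌋ − ⌊(13·28+32)/39⌋ = ⌊424/39⌋ − ⌊396/39⌋ = 10 − 10 = 0
n=14: ⌊(15·28+32)/39⌋ − ⌊(14·28+32)/39⌋ = ⌊452/39⌋ − ⌊424/39⌋ = 11 − 10 = 1
n=15: ⌊(16·28+32)/39⌋ − ⌊(15·28+32)/39⌋ = ⌊480/39⌋ − ⌊452/39⌋ = 12 − 11 = 1
n=16: ⌊(17·28+32)/39⌋ − ⌊(16·28+32)/39⌋ = ⌊508/39⌋ − ⌊480/39⌋ = 13 − 12 = 1
n=17: ⌊(18·28+32)/39⌋ − ⌊(17·28+32)/39⌋ = ⌊536/39⌋ − ⌊508/39⌋ = 13 − 13 = 0
n=18: ⌊(19·28+32)/39⌋ − ⌊(18·28+32)/39⌋ = ⌊564/39⌋ − ⌊536/39⌋ = 14 − 13 = 1
n=19: ⌊(20·28+32)/39⌋ − ⌊(19·28+32)/39⌋ = ⌊592/39⌋ − ⌊564/39⌋ = 15 − 14 = 1
n=20: ⌊(21·28+32)/39⌋ − ⌊(20·28+32)/39⌋ = ⌊620/39⌋ − ⌊592/39⌋ = 15 − 15 = 0
n=21: ⌊(22·28+32)/39⌋ − ⌊(21·28+32)/39⌋ = ⌊648/39⌋ − ⌊620/39⌋ = 16 − 15 = 1
n=22: ⌊(23·28+32)/39⌋ − ⌊(22·28+32)/39⌋ = ⌊676/39⌋ − ⌊648/39⌋ = 17 − 16 = 1
n=23: ⌊(24·28+32)/39⌋ − ⌊(23·28+32)/39⌋ = ⌊704/39⌋ − ⌊676/39⌋ = 18 − 17 = 1
n=24: ⌊(25·28+32)/39⌋ − ⌊(24·28+32)/39⌋ = ⌊732/39⌋ − ⌊704/39⌋ = 18 − 18 = 0
n=25: ⌊(26·28+32)/39⌋ − ⌊(25·28+32)/39⌋ = ⌊760/39⌋ − ⌊732/39⌋ = 19 − 18 = 1
n=26: ⌊(27·28+32)/39⌋ − ⌊(26·28+32)/39⌋ = ⌊788/39⌋ − ⌊760/39⌋ = 20 − 19 = 1
n=27: ⌊(28·28+32)/39⌋ − ⌊(27·28+32)/39⌋ = ⌊816/39⌋ − ⌊788/39⌋ = 20 − 20 = 0
n=28: ⌊(29·28+32)/39⌋ − ⌊(28·28+32)/39⌋ = ⌊844/39⌋ − ⌊816/39⌋ = 21 − 20 = 1
n=29: ⌊(30·28+32)/39⌋ − ⌊(29·28+32)/39⌋ = ⌊872/39⌋ − ⌊844/39⌋ = 22 − 21 = 1
n=30: ⌊(31·28+32)/39⌋ − ⌊(30·28+32)/39⌋ = ⌊900/39⌋ − ⌊872/39⌋ = 23 − 22 = 1
n=31: ⌊(32·28+32)/39⌋ − ⌊(31·28+32)/39⌋ = ⌊928/39⌋ − ⌊900/39⌋ = 23 − 23 = 0
n=32: ⌊(33·28+32)/39⌋ − ⌊(32·28+32)/39⌋ = ⌊956/39⌋ − ⌊928/39⌋ = 24 − 23 = 1
n=33: ⌊(34·28+32)/39⌋ − ⌊(33·28+32)/39⌋ = ⌊984/39⌋ − ⌊956/39⌋ = 25 − 24 = 1
n=34: ⌊(35·28+32)/39⌋ − ⌊(34·28+32)/39⌋ = ⌊1012/39⌋ − ⌊984/39⌋ = 25 − 25 = 0
n=35: ⌊(36·28+32)/39⌋ − ⌊(35·28+32)/39⌋ = ⌊1040/39⌋ − ⌊1012/39⌋ = 26 − 25 = 1
n=36: ⌊(37·28+32)/39⌋ − ⌊(36·28+32)/39⌋ = ⌊1068/39⌋ − ⌊1040/39⌋ = 27 − 26 = 1
n=37: ⌊(38·28+32)/39⌋ − ⌊(37·28+32)/39⌋ = ⌊1096/39⌋ − ⌊1068/39⌋ = 28 − 27 = 1
n=38: ⌊(39·28+32)/39⌋ − ⌊(38·28+32)/39⌋ = ⌊1124/39⌋ − ⌊1096/39⌋ = 28 − 28 = 0
n=39: ⌊(40·28+32)/39⌋ − ⌊(39·28+32)/39⌋ = ⌊1152/39⌋ − ⌊1124/39⌋ = 29 − 28 = 1
n=40: ⌊(41·28+32)/39⌋ − ⌊(40·28+32)/39⌋ = ⌊1180/39⌋ − ⌊1152/39⌋ = 30 − 29 = 1
n=41: ⌊(42·28+32)/39⌋ − ⌊(41·28+32)/39⌋ = ⌊1208/39⌋ − ⌊1180/39⌋ = 30 − 30 = 0
n=42: ⌊(43·28+32)/39⌋ − ⌊(42·28+32)/39⌋ = ⌊1236/39⌋ − ⌊1208/39⌋ = 31 − 30 = 1
n=43: ⌊(44·28+32)/39⌋ − ⌊(43·28+32)/39⌋ = ⌊1264/39⌋ − ⌊1236/39⌋ = 32 − 31 = 1
n=44: ⌊(45·28+32)/39⌋ − ⌊(44·28+32)/39⌋ = ⌊1292/39⌋ − ⌊1264/39⌋ = 33 − 32 = 1
n=45: ⌊(46·28+32)/39⌋ − ⌊(45·28+32)/39⌋ = ⌊1320/39⌋ − ⌊1292/39⌋ = 33 − 33 = 0
n=46: ⌊(47·28+32)/39⌋ − ⌊(46·28+32)/39⌋ = ⌊1348/39⌋ − ⌊1320/39⌋ = 34 − 33 = 1
n=47: ⌊(48·28+32)/39⌋ − ⌊(47·28+32)/39⌋ = ⌊1376/39⌋ − ⌊1348/39⌋ = 35 − 34 = 1

110111011101101110110111011011101101110110111011


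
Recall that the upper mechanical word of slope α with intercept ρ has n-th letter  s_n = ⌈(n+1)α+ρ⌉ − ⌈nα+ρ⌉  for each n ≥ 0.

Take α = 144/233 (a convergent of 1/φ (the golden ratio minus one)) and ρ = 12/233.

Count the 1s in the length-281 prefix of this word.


173

#1s = Σ_{n=0}^{280} s_n = Σ_{n=0}^{280} (⌈(n+1)α+ρ⌉ − ⌈nα+ρ⌉)
the sum telescopes: every ⌈nα+ρ⌉ with 0 < n < 281 appears once with + and once with −, leaving ⌈281α+ρ⌉ − ⌈0·α+ρ⌉
281α + ρ = (281·144 + 12) / 233 = 40476/233
ρ = 12/233
⌈40476/233⌉ = 174,  ⌈12/233⌉ = 1
#1s = 174 − 1 = 173


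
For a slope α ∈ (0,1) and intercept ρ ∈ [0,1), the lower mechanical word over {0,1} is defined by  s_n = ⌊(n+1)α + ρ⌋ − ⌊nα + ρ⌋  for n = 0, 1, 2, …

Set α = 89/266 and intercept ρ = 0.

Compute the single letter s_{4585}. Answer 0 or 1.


(n+1)α + ρ = (4586·89) / 266 = 408154/266
nα + ρ     = (4585·89) / 266 = 408065/266
⌊408154/266⌋ = 1534,  ⌊408065/266⌋ = 1534
s_{4585} = 1534 − 1534 = 0

0


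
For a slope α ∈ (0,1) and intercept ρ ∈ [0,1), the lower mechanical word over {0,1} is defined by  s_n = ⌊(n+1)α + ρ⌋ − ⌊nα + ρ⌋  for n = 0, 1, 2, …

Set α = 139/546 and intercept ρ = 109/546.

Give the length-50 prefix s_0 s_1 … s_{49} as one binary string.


n=0: ⌊(1·139+109)/546⌋ − ⌊(0·139+109)/546⌋ = ⌊248/546⌋ − ⌊109/546⌋ = 0 − 0 = 0
n=1: ⌊(2·139+109)/546⌋ − ⌊(1·139+109)/546⌋ = ⌊387/546⌋ − ⌊248/546⌋ = 0 − 0 = 0
n=2: ⌊(3·139+109)/546⌋ − ⌊(2·139+109)/546⌋ = ⌊526/546⌋ − ⌊387/546⌋ = 0 − 0 = 0
n=3: ⌊(4·139+109)/546⌋ − ⌊(3·139+109)/546⌋ = ⌊665/546⌋ − ⌊526/546⌋ = 1 − 0 = 1
n=4: ⌊(5·139+109)/546⌋ − ⌊(4·139+109)/546⌋ = ⌊804/546⌋ − ⌊665/546⌋ = 1 − 1 = 0
n=5: ⌊(6·139+109)/546⌋ − ⌊(5·139+109)/546⌋ = ⌊943/546⌋ − ⌊804/546⌋ = 1 − 1 = 0
n=6: ⌊(7·139+109)/546⌋ − ⌊(6·139+109)/546⌋ = ⌊1082/546⌋ − ⌊943/546⌋ = 1 − 1 = 0
n=7: ⌊(8·139+109)/546⌋ − ⌊(7·139+109)/546⌋ = ⌊1221/546⌋ − ⌊1082/546⌋ = 2 − 1 = 1
n=8: ⌊(9·139+109)/546⌋ − ⌊(8·139+109)/546⌋ = ⌊1360/546⌋ − ⌊1221/546⌋ = 2 − 2 = 0
n=9: ⌊(10·139+109)/546⌋ − ⌊(9·139+109)/546⌋ = ⌊1499/546⌋ − ⌊1360/546⌋ = 2 − 2 = 0
n=10: ⌊(11·139+109)/546⌋ − ⌊(10·139+109)/546⌋ = ⌊1638/546⌋ − ⌊1499/546⌋ = 3 − 2 = 1
n=11: ⌊(12·139+109)/546⌋ − ⌊(11·139+109)/546⌋ = ⌊1777/546⌋ − ⌊1638/546⌋ = 3 − 3 = 0
n=12: ⌊(13·139+109)/546⌋ − ⌊(12·139+109)/546⌋ = ⌊1916/546⌋ − ⌊1777/546⌋ = 3 − 3 = 0
n=13: ⌊(14·139+109)/546⌋ − ⌊(13·139+109)/546⌋ = ⌊2055/546⌋ − ⌊1916/546⌋ = 3 − 3 = 0
n=14: ⌊(15·139+109)/546⌋ − ⌊(14·139+109)/546⌋ = ⌊2194/546⌋ − ⌊2055/546⌋ = 4 − 3 = 1
n=15: ⌊(16·139+109)/546⌋ − ⌊(15·139+109)/546⌋ = ⌊2333/546⌋ − ⌊2194/546⌋ = 4 − 4 = 0
n=16: ⌊(17·139+109)/546⌋ − ⌊(16·139+109)/546⌋ = ⌊2472/546⌋ − ⌊2333/546⌋ = 4 − 4 = 0
n=17: ⌊(18·139+109)/546⌋ − ⌊(17·139+109)/546⌋ = ⌊2611/546⌋ − ⌊2472/546⌋ = 4 − 4 = 0
n=18: ⌊(19·139+109)/546⌋ − ⌊(18·139+109)/546⌋ = ⌊2750/546⌋ − ⌊2611/546⌋ = 5 − 4 = 1
n=19: ⌊(20·139+109)/546⌋ − ⌊(19·139+109)/546⌋ = ⌊2889/546⌋ − ⌊2750/546⌋ = 5 − 5 = 0
n=20: ⌊(21·139+109)/546⌋ − ⌊(20·139+109)/546⌋ = ⌊3028/546⌋ − ⌊2889/546⌋ = 5 − 5 = 0
n=21: ⌊(22·139+109)/546⌋ − ⌊(21·139+109)/546⌋ = ⌊3167/546⌋ − ⌊3028/546⌋ = 5 − 5 = 0
n=22: ⌊(23·139+109)/546⌋ − ⌊(22·139+109)/546⌋ = ⌊3306/546⌋ − ⌊3167/546⌋ = 6 − 5 = 1
n=23: ⌊(24·139+109)/546⌋ − ⌊(23·139+109)/546⌋ = ⌊3445/546⌋ − ⌊3306/546⌋ = 6 − 6 = 0
n=24: ⌊(25·139+109)/546⌋ − ⌊(24·139+109)/546⌋ = ⌊3584/546⌋ − ⌊3445/546⌋ = 6 − 6 = 0
n=25: ⌊(26·139+109)/546⌋ − ⌊(25·139+109)/546⌋ = ⌊3723/546⌋ − ⌊3584/546⌋ = 6 − 6 = 0
n=26: ⌊(27·139+109)/546⌋ − ⌊(26·139+109)/546⌋ = ⌊3862/546⌋ − ⌊3723/546⌋ = 7 − 6 = 1
n=27: ⌊(28·139+109)/546⌋ − ⌊(27·139+109)/546⌋ = ⌊4001/546⌋ − ⌊3862/546⌋ = 7 − 7 = 0
n=28: ⌊(29·139+109)/546⌋ − ⌊(28·139+109)/546⌋ = ⌊4140/546⌋ − ⌊4001/546⌋ = 7 − 7 = 0
n=29: ⌊(30·139+109)/546⌋ − ⌊(29·139+109)/546⌋ = ⌊4279/546⌋ − ⌊4140/546⌋ = 7 − 7 = 0
n=30: ⌊(31·139+109)/546⌋ − ⌊(30·139+109)/546⌋ = ⌊4418/546⌋ − ⌊4279/546⌋ = 8 − 7 = 1
n=31: ⌊(32·139+109)/546⌋ − ⌊(31·139+109)/546⌋ = ⌊4557/546⌋ − ⌊4418/546⌋ = 8 − 8 = 0
n=32: ⌊(33·139+109)/546⌋ − ⌊(32·139+109)/546⌋ = ⌊4696/546⌋ − ⌊4557/546⌋ = 8 − 8 = 0
n=33: ⌊(34·139+109)/546⌋ − ⌊(33·139+109)/546⌋ = ⌊4835/546⌋ − ⌊4696/546⌋ = 8 − 8 = 0
n=34: ⌊(35·139+109)/546⌋ − ⌊(34·139+109)/546⌋ = ⌊4974/546⌋ − ⌊4835/546⌋ = 9 − 8 = 1
n=35: ⌊(36·139+109)/546⌋ − ⌊(35·139+109)/546⌋ = ⌊5113/546⌋ − ⌊4974/546⌋ = 9 − 9 = 0
n=36: ⌊(37·139+109)/546⌋ − ⌊(36·139+109)/546⌋ = ⌊5252/546⌋ − ⌊5113/546⌋ = 9 − 9 = 0
n=37: ⌊(38·139+109)/546⌋ − ⌊(37·139+109)/546⌋ = ⌊5391/546⌋ − ⌊5252/546⌋ = 9 − 9 = 0
n=38: ⌊(39·139+109)/546⌋ − ⌊(38·139+109)/546⌋ = ⌊5530/546⌋ − ⌊5391/546⌋ = 10 − 9 = 1
n=39: ⌊(40·139+109)/546⌋ − ⌊(39·139+109)/546⌋ = ⌊5669/546⌋ − ⌊5530/546⌋ = 10 − 10 = 0
n=40: ⌊(41·139+109)/546⌋ − ⌊(40·139+109)/546⌋ = ⌊5808/546⌋ − ⌊5669/546⌋ = 10 − 10 = 0
n=41: ⌊(42·139+109)/546⌋ − ⌊(41·139+109)/546⌋ = ⌊5947/546⌋ − ⌊5808/546⌋ = 10 − 10 = 0
n=42: ⌊(43·139+109)/546⌋ − ⌊(42·139+109)/546⌋ = ⌊6086/546⌋ − ⌊5947/546⌋ = 11 − 10 = 1
n=43: ⌊(44·139+109)/546⌋ − ⌊(43·139+109)/546⌋ = ⌊6225/546⌋ − ⌊6086/546⌋ = 11 − 11 = 0
n=44: ⌊(45·139+109)/546⌋ − ⌊(44·139+109)/546⌋ = ⌊6364/546⌋ − ⌊6225/546⌋ = 11 − 11 = 0
n=45: ⌊(46·139+109)/546⌋ − ⌊(45·139+109)/546⌋ = ⌊6503/546⌋ − ⌊6364/546⌋ = 11 − 11 = 0
n=46: ⌊(47·139+109)/546⌋ − ⌊(46·139+109)/546⌋ = ⌊6642/546⌋ − ⌊6503/546⌋ = 12 − 11 = 1
n=47: ⌊(48·139+109)/546⌋ − ⌊(47·139+109)/546⌋ = ⌊6781/546⌋ − ⌊6642/546⌋ = 12 − 12 = 0
n=48: ⌊(49·139+109)/546⌋ − ⌊(48·139+109)/546⌋ = ⌊6920/546⌋ − ⌊6781/546⌋ = 12 − 12 = 0
n=49: ⌊(50·139+109)/546⌋ − ⌊(49·139+109)/546⌋ = ⌊7059/546⌋ − ⌊6920/546⌋ = 12 − 12 = 0

00010001001000100010001000100010001000100010001000


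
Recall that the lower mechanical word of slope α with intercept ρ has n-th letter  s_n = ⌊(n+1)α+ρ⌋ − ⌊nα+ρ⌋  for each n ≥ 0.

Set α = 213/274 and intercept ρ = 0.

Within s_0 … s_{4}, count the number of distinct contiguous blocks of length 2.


t_n = ⌊(n·213)/274⌋ for n = 0 … 5:
  n=0…5: ⌊0/274⌋=0 ⌊213/274⌋=0 ⌊426/274⌋=1 ⌊639/274⌋=2 ⌊852/274⌋=3 ⌊1065/274⌋=3
s_n = t_(n+1) − t_n for n = 0 … 4 gives
prefix = 01110
slide a length-2 window over [0..1] … [3..4] (4 windows); first occurrence of each distinct factor:
  [  0..  1] 01
  [  1..  2] 11
  [  3..  4] 10
  (the other 1 window repeats one of these)
distinct factors: {01, 10, 11}
count = 3  (Sturmian bound for length 2 is 3)

3


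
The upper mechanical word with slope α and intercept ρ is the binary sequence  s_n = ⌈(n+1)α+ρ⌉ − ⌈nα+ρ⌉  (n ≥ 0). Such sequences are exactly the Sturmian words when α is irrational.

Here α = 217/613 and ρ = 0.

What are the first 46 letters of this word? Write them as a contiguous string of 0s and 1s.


1010010010010010100100100100100101001001001001

n=0: ⌈(1·217)/613⌉ − ⌈(0·217)/613⌉ = ⌈217/613⌉ − ⌈0/613⌉ = 1 − 0 = 1
n=1: ⌈(2·217)/613⌉ − ⌈(1·217)/613⌉ = ⌈434/613⌉ − ⌈217/613⌉ = 1 − 1 = 0
n=2: ⌈(3·217)/613⌉ − ⌈(2·217)/613⌉ = ⌈651/613⌉ − ⌈434/613⌉ = 2 − 1 = 1
n=3: ⌈(4·217)/613⌉ − ⌈(3·217)/613⌉ = ⌈868/613⌉ − ⌈651/613⌉ = 2 − 2 = 0
n=4: ⌈(5·217)/613⌉ − ⌈(4·217)/613⌉ = ⌈1085/613⌉ − ⌈868/613⌉ = 2 − 2 = 0
n=5: ⌈(6·217)/613⌉ − ⌈(5·217)/613⌉ = ⌈1302/613⌉ − ⌈1085/613⌉ = 3 − 2 = 1
n=6: ⌈(7·217)/613⌉ − ⌈(6·217)/613⌉ = ⌈1519/613⌉ − ⌈1302/613⌉ = 3 − 3 = 0
n=7: ⌈(8·217)/613⌉ − ⌈(7·217)/613⌉ = ⌈1736/613⌉ − ⌈1519/613⌉ = 3 − 3 = 0
n=8: ⌈(9·217)/613⌉ − ⌈(8·217)/613⌉ = ⌈1953/613⌉ − ⌈1736/613⌉ = 4 − 3 = 1
n=9: ⌈(10·217)/613⌉ − ⌈(9·217)/613⌉ = ⌈2170/613⌉ − ⌈1953/613⌉ = 4 − 4 = 0
n=10: ⌈(11·217)/613⌉ − ⌈(10·217)/613⌉ = ⌈2387/613⌉ − ⌈2170/613⌉ = 4 − 4 = 0
n=11: ⌈(12·217)/613⌉ − ⌈(11·217)/613⌉ = ⌈2604/613⌉ − ⌈2387/613⌉ = 5 − 4 = 1
n=12: ⌈(13·217)/613⌉ − ⌈(12·217)/613⌉ = ⌈2821/613⌉ − ⌈2604/613⌉ = 5 − 5 = 0
n=13: ⌈(14·217)/613⌉ − ⌈(13·217)/613⌉ = ⌈3038/613⌉ − ⌈2821/613⌉ = 5 − 5 = 0
n=14: ⌈(15·217)/613⌉ − ⌈(14·217)/613⌉ = ⌈3255/613⌉ − ⌈3038/613⌉ = 6 − 5 = 1
n=15: ⌈(16·217)/613⌉ − ⌈(15·217)/613⌉ = ⌈3472/613⌉ − ⌈3255/613⌉ = 6 − 6 = 0
n=16: ⌈(17·217)/613⌉ − ⌈(16·217)/613⌉ = ⌈3689/613⌉ − ⌈3472/613⌉ = 7 − 6 = 1
n=17: ⌈(18·217)/613⌉ − ⌈(17·217)/613⌉ = ⌈3906/613⌉ − ⌈3689/613⌉ = 7 − 7 = 0
n=18: ⌈(19·217)/613⌉ − ⌈(18·217)/613⌉ = ⌈4123/613⌉ − ⌈3906/613⌉ = 7 − 7 = 0
n=19: ⌈(20·217)/613⌉ − ⌈(19·217)/613⌉ = ⌈4340/613⌉ − ⌈4123/613⌉ = 8 − 7 = 1
n=20: ⌈(21·217)/613⌉ − ⌈(20·217)/613⌉ = ⌈4557/613⌉ − ⌈4340/613⌉ = 8 − 8 = 0
n=21: ⌈(22·217)/613⌉ − ⌈(21·217)/613⌉ = ⌈4774/613⌉ − ⌈4557/613⌉ = 8 − 8 = 0
n=22: ⌈(23·217)/613⌉ − ⌈(22·217)/613⌉ = ⌈4991/613⌉ − ⌈4774/613⌉ = 9 − 8 = 1
n=23: ⌈(24·217)/613⌉ − ⌈(23·217)/613⌉ = ⌈5208/613⌉ − ⌈4991/613⌉ = 9 − 9 = 0
n=24: ⌈(25·217)/613⌉ − ⌈(24·217)/613⌉ = ⌈5425/613⌉ − ⌈5208/613⌉ = 9 − 9 = 0
n=25: ⌈(26·217)/613⌉ − ⌈(25·217)/613⌉ = ⌈5642/613⌉ − ⌈5425/613⌉ = 10 − 9 = 1
n=26: ⌈(27·217)/613⌉ − ⌈(26·217)/613⌉ = ⌈5859/613⌉ − ⌈5642/613⌉ = 10 − 10 = 0
n=27: ⌈(28·217)/613⌉ − ⌈(27·217)/613⌉ = ⌈6076/613⌉ − ⌈5859/613⌉ = 10 − 10 = 0
n=28: ⌈(29·217)/613⌉ − ⌈(28·217)/613⌉ = ⌈6293/613⌉ − ⌈6076/613⌉ = 11 − 10 = 1
n=29: ⌈(30·217)/613⌉ − ⌈(29·217)/613⌉ = ⌈6510/613⌉ − ⌈6293/613⌉ = 11 − 11 = 0
n=30: ⌈(31·217)/613⌉ − ⌈(30·217)/613⌉ = ⌈6727/613⌉ − ⌈6510/613⌉ = 11 − 11 = 0
n=31: ⌈(32·217)/613⌉ − ⌈(31·217)/613⌉ = ⌈6944/613⌉ − ⌈6727/613⌉ = 12 − 11 = 1
n=32: ⌈(33·217)/613⌉ − ⌈(32·217)/613⌉ = ⌈7161/613⌉ − ⌈6944/613⌉ = 12 − 12 = 0
n=33: ⌈(34·217)/613⌉ − ⌈(33·217)/613⌉ = ⌈7378/613⌉ − ⌈7161/613⌉ = 13 − 12 = 1
n=34: ⌈(35·217)/613⌉ − ⌈(34·217)/613⌉ = ⌈7595/613⌉ − ⌈7378/613⌉ = 13 − 13 = 0
n=35: ⌈(36·217)/613⌉ − ⌈(35·217)/613⌉ = ⌈7812/613⌉ − ⌈7595/613⌉ = 13 − 13 = 0
n=36: ⌈(37·217)/613⌉ − ⌈(36·217)/613⌉ = ⌈8029/613⌉ − ⌈7812/613⌉ = 14 − 13 = 1
n=37: ⌈(38·217)/613⌉ − ⌈(37·217)/613⌉ = ⌈8246/613⌉ − ⌈8029/613⌉ = 14 − 14 = 0
n=38: ⌈(39·217)/613⌉ − ⌈(38·217)/613⌉ = ⌈8463/613⌉ − ⌈8246/613⌉ = 14 − 14 = 0
n=39: ⌈(40·217)/613⌉ − ⌈(39·217)/613⌉ = ⌈8680/613⌉ − ⌈8463/613⌉ = 15 − 14 = 1
n=40: ⌈(41·217)/613⌉ − ⌈(40·217)/613⌉ = ⌈8897/613⌉ − ⌈8680/613⌉ = 15 − 15 = 0
n=41: ⌈(42·217)/613⌉ − ⌈(41·217)/613⌉ = ⌈9114/613⌉ − ⌈8897/613⌉ = 15 − 15 = 0
n=42: ⌈(43·217)/613⌉ − ⌈(42·217)/613⌉ = ⌈9331/613⌉ − ⌈9114/613⌉ = 16 − 15 = 1
n=43: ⌈(44·217)/613⌉ − ⌈(43·217)/613⌉ = ⌈9548/613⌉ − ⌈9331/613⌉ = 16 − 16 = 0
n=44: ⌈(45·217)/613⌉ − ⌈(44·217)/613⌉ = ⌈9765/613⌉ − ⌈9548/613⌉ = 16 − 16 = 0
n=45: ⌈(46·217)/613⌉ − ⌈(45·217)/613⌉ = ⌈9982/613⌉ − ⌈9765/613⌉ = 17 − 16 = 1


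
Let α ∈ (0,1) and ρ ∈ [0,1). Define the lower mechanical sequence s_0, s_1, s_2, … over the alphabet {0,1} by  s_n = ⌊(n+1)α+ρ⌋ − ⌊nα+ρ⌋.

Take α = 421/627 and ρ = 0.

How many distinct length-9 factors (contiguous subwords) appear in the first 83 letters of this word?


t_n = ⌊(n·421)/627⌋ for n = 0 … 83:
  n=0…9: ⌊0/627⌋=0 ⌊421/627⌋=0 ⌊842/627⌋=1 ⌊1263/627⌋=2 ⌊1684/627⌋=2 ⌊2105/627⌋=3 ⌊2526/627⌋=4 ⌊2947/627⌋=4 ⌊3368/627⌋=5 ⌊3789/627⌋=6
  n=10…19: ⌊4210/627⌋=6 ⌊4631/627⌋=7 ⌊5052/627⌋=8 ⌊5473/627⌋=8 ⌊5894/627⌋=9 ⌊6315/627⌋=10 ⌊6736/627⌋=10 ⌊7157/627⌋=11 ⌊7578/627⌋=12 ⌊7999/627⌋=12
  n=20…29: ⌊8420/627⌋=13 ⌊8841/627⌋=14 ⌊9262/627⌋=14 ⌊9683/627⌋=15 ⌊10104/627⌋=16 ⌊10525/627⌋=16 ⌊10946/627⌋=17 ⌊11367/627⌋=18 ⌊11788/627⌋=18 ⌊12209/627⌋=19
  n=30…39: ⌊12630/627⌋=20 ⌊13051/627⌋=20 ⌊13472/627⌋=21 ⌊13893/627⌋=22 ⌊14314/627⌋=22 ⌊14735/627⌋=23 ⌊15156/627⌋=24 ⌊15577/627⌋=24 ⌊15998/627⌋=25 ⌊16419/627⌋=26
  n=40…49: ⌊16840/627⌋=26 ⌊17261/627⌋=27 ⌊17682/627⌋=28 ⌊18103/627⌋=28 ⌊18524/627⌋=29 ⌊18945/627⌋=30 ⌊19366/627⌋=30 ⌊19787/627⌋=31 ⌊20208/627⌋=32 ⌊20629/627⌋=32
  n=50…59: ⌊21050/627⌋=33 ⌊21471/627⌋=34 ⌊21892/627⌋=34 ⌊22313/627⌋=35 ⌊22734/627⌋=36 ⌊23155/627⌋=36 ⌊23576/627⌋=37 ⌊23997/627⌋=38 ⌊24418/627⌋=38 ⌊24839/627⌋=39
  n=60…69: ⌊25260/627⌋=40 ⌊25681/627⌋=40 ⌊26102/627⌋=41 ⌊26523/627⌋=42 ⌊26944/627⌋=42 ⌊27365/627⌋=43 ⌊27786/627⌋=44 ⌊28207/627⌋=44 ⌊28628/627⌋=45 ⌊29049/627⌋=46
  n=70…79: ⌊29470/627⌋=47 ⌊29891/627⌋=47 ⌊30312/627⌋=48 ⌊30733/627⌋=49 ⌊31154/627⌋=49 ⌊31575/627⌋=50 ⌊31996/627⌋=51 ⌊32417/627⌋=51 ⌊32838/627⌋=52 ⌊33259/627⌋=53
  n=80…83: ⌊33680/627⌋=53 ⌊34101/627⌋=54 ⌊34522/627⌋=55 ⌊34943/627⌋=55
s_n = t_(n+1) − t_n for n = 0 … 82 gives
prefix = 01101101101101101101101101101101101101101101101101101101101101101101110110110110110
slide a length-9 window over [0..8] … [74..82] (75 windows); first occurrence of each distinct factor:
  [  0..  8] 011011011
  [  1..  9] 110110110
  [  2.. 10] 101101101
  [ 61.. 69] 110110111
  [ 62.. 70] 101101110
  [ 63.. 71] 011011101
  [ 64.. 72] 110111011
  [ 65.. 73] 101110110
  [ 66.. 74] 011101101
  [ 67.. 75] 111011011
  (the other 65 windows repeat one of these)
distinct factors: {011011011, 011011101, 011101101, 101101101, 101101110, 101110110, 110110110, 110110111, 110111011, 111011011}
count = 10  (Sturmian bound for length 9 is 10)

10


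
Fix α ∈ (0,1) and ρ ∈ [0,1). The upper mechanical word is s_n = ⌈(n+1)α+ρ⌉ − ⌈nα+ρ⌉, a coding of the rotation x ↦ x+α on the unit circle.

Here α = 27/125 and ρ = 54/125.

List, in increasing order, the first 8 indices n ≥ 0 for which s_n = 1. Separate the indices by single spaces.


2 7 11 16 21 25 30 35

n=0: ⌈81/125⌉−⌈54/125⌉ = 1−1 = 0
n=1: ⌈108/125⌉−⌈81/125⌉ = 1−1 = 0
n=2: ⌈135/125⌉−⌈108/125⌉ = 2−1 = 1  ← one
n=3: ⌈162/125⌉−⌈135/125⌉ = 2−2 = 0
n=4: ⌈189/125⌉−⌈162/125⌉ = 2−2 = 0
n=5: ⌈216/125⌉−⌈189/125⌉ = 2−2 = 0
n=6: ⌈243/125⌉−⌈216/125⌉ = 2−2 = 0
n=7: ⌈270/125⌉−⌈243/125⌉ = 3−2 = 1  ← one
n=8: ⌈297/125⌉−⌈270/125⌉ = 3−3 = 0
n=9: ⌈324/125⌉−⌈297/125⌉ = 3−3 = 0
n=10: ⌈351/125⌉−⌈324/125⌉ = 3−3 = 0
n=11: ⌈378/125⌉−⌈351/125⌉ = 4−3 = 1  ← one
n=12: ⌈405/125⌉−⌈378/125⌉ = 4−4 = 0
n=13: ⌈432/125⌉−⌈405/125⌉ = 4−4 = 0
n=14: ⌈459/125⌉−⌈432/125⌉ = 4−4 = 0
n=15: ⌈486/125⌉−⌈459/125⌉ = 4−4 = 0
n=16: ⌈513/125⌉−⌈486/125⌉ = 5−4 = 1  ← one
n=17: ⌈540/125⌉−⌈513/125⌉ = 5−5 = 0
n=18: ⌈567/125⌉−⌈540/125⌉ = 5−5 = 0
n=19: ⌈594/125⌉−⌈567/125⌉ = 5−5 = 0
n=20: ⌈621/125⌉−⌈594/125⌉ = 5−5 = 0
n=21: ⌈648/125⌉−⌈621/125⌉ = 6−5 = 1  ← one
n=22: ⌈675/125⌉−⌈648/125⌉ = 6−6 = 0
n=23: ⌈702/125⌉−⌈675/125⌉ = 6−6 = 0
n=24: ⌈729/125⌉−⌈702/125⌉ = 6−6 = 0
n=25: ⌈756/125⌉−⌈729/125⌉ = 7−6 = 1  ← one
n=26: ⌈783/125⌉−⌈756/125⌉ = 7−7 = 0
n=27: ⌈810/125⌉−⌈783/125⌉ = 7−7 = 0
n=28: ⌈837/125⌉−⌈810/125⌉ = 7−7 = 0
n=29: ⌈864/125⌉−⌈837/125⌉ = 7−7 = 0
n=30: ⌈891/125⌉−⌈864/125⌉ = 8−7 = 1  ← one
n=31: ⌈918/125⌉−⌈891/125⌉ = 8−8 = 0
n=32: ⌈945/125⌉−⌈918/125⌉ = 8−8 = 0
n=33: ⌈972/125⌉−⌈945/125⌉ = 8−8 = 0
n=34: ⌈999/125⌉−⌈972/125⌉ = 8−8 = 0
n=35: ⌈1026/125⌉−⌈999/125⌉ = 9−8 = 1  ← one
positions of the first 8 ones: 2 7 11 16 21 25 30 35


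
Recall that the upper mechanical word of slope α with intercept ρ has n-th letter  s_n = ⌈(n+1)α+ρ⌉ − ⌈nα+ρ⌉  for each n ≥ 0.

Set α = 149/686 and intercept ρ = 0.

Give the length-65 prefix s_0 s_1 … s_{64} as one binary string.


n=0: ⌈(1·149)/686⌉ − ⌈(0·149)/686⌉ = ⌈149/686⌉ − ⌈0/686⌉ = 1 − 0 = 1
n=1: ⌈(2·149)/686⌉ − ⌈(1·149)/686⌉ = ⌈298/686⌉ − ⌈149/686⌉ = 1 − 1 = 0
n=2: ⌈(3·149)/686⌉ − ⌈(2·149)/686⌉ = ⌈447/686⌉ − ⌈298/686⌉ = 1 − 1 = 0
n=3: ⌈(4·149)/686⌉ − ⌈(3·149)/686⌉ = ⌈596/686⌉ − ⌈447/686⌉ = 1 − 1 = 0
n=4: ⌈(5·149)/686⌉ − ⌈(4·149)/686⌉ = ⌈745/686⌉ − ⌈596/686⌉ = 2 − 1 = 1
n=5: ⌈(6·149)/686⌉ − ⌈(5·149)/686⌉ = ⌈894/686⌉ − ⌈745/686⌉ = 2 − 2 = 0
n=6: ⌈(7·149)/686⌉ − ⌈(6·149)/686⌉ = ⌈1043/686⌉ − ⌈894/686⌉ = 2 − 2 = 0
n=7: ⌈(8·149)/686⌉ − ⌈(7·149)/686⌉ = ⌈1192/686⌉ − ⌈1043/686⌉ = 2 − 2 = 0
n=8: ⌈(9·149)/686⌉ − ⌈(8·149)/686⌉ = ⌈1341/686⌉ − ⌈1192/686⌉ = 2 − 2 = 0
n=9: ⌈(10·149)/686⌉ − ⌈(9·149)/686⌉ = ⌈1490/686⌉ − ⌈1341/686⌉ = 3 − 2 = 1
n=10: ⌈(11·149)/686⌉ − ⌈(10·149)/686⌉ = ⌈1639/686⌉ − ⌈1490/686⌉ = 3 − 3 = 0
n=11: ⌈(12·149)/686⌉ − ⌈(11·149)/686⌉ = ⌈1788/686⌉ − ⌈1639/686⌉ = 3 − 3 = 0
n=12: ⌈(13·149)/686⌉ − ⌈(12·149)/686⌉ = ⌈1937/686⌉ − ⌈1788/686⌉ = 3 − 3 = 0
n=13: ⌈(14·149)/686⌉ − ⌈(13·149)/686⌉ = ⌈2086/686⌉ − ⌈1937/686⌉ = 4 − 3 = 1
n=14: ⌈(15·149)/686⌉ − ⌈(14·149)/686⌉ = ⌈2235/686⌉ − ⌈2086/686⌉ = 4 − 4 = 0
n=15: ⌈(16·149)/686⌉ − ⌈(15·149)/686⌉ = ⌈2384/686⌉ − ⌈2235/686⌉ = 4 − 4 = 0
n=16: ⌈(17·149)/686⌉ − ⌈(16·149)/686⌉ = ⌈2533/686⌉ − ⌈2384/686⌉ = 4 − 4 = 0
n=17: ⌈(18·149)/686⌉ − ⌈(17·149)/686⌉ = ⌈2682/686⌉ − ⌈2533/686⌉ = 4 − 4 = 0
n=18: ⌈(19·149)/686⌉ − ⌈(18·149)/686⌉ = ⌈2831/686⌉ − ⌈2682/686⌉ = 5 − 4 = 1
n=19: ⌈(20·149)/686⌉ − ⌈(19·149)/686⌉ = ⌈2980/686⌉ − ⌈2831/686⌉ = 5 − 5 = 0
n=20: ⌈(21·149)/686⌉ − ⌈(20·149)/686⌉ = ⌈3129/686⌉ − ⌈2980/686⌉ = 5 − 5 = 0
n=21: ⌈(22·149)/686⌉ − ⌈(21·149)/686⌉ = ⌈3278/686⌉ − ⌈3129/686⌉ = 5 − 5 = 0
n=22: ⌈(23·149)/686⌉ − ⌈(22·149)/686⌉ = ⌈3427/686⌉ − ⌈3278/686⌉ = 5 − 5 = 0
n=23: ⌈(24·149)/686⌉ − ⌈(23·149)/686⌉ = ⌈3576/686⌉ − ⌈3427/686⌉ = 6 − 5 = 1
n=24: ⌈(25·149)/686⌉ − ⌈(24·149)/686⌉ = ⌈3725/686⌉ − ⌈3576/686⌉ = 6 − 6 = 0
n=25: ⌈(26·149)/686⌉ − ⌈(25·149)/686⌉ = ⌈3874/686⌉ − ⌈3725/686⌉ = 6 − 6 = 0
n=26: ⌈(27·149)/686⌉ − ⌈(26·149)/686⌉ = ⌈4023/686⌉ − ⌈3874/686⌉ = 6 − 6 = 0
n=27: ⌈(28·149)/686⌉ − ⌈(27·149)/686⌉ = ⌈4172/686⌉ − ⌈4023/686⌉ = 7 − 6 = 1
n=28: ⌈(29·149)/686⌉ − ⌈(28·149)/686⌉ = ⌈4321/686⌉ − ⌈4172/686⌉ = 7 − 7 = 0
n=29: ⌈(30·149)/686⌉ − ⌈(29·149)/686⌉ = ⌈4470/686⌉ − ⌈4321/686⌉ = 7 − 7 = 0
n=30: ⌈(31·149)/686⌉ − ⌈(30·149)/686⌉ = ⌈4619/686⌉ − ⌈4470/686⌉ = 7 − 7 = 0
n=31: ⌈(32·149)/686⌉ − ⌈(31·149)/686⌉ = ⌈4768/686⌉ − ⌈4619/686⌉ = 7 − 7 = 0
n=32: ⌈(33·149)/686⌉ − ⌈(32·149)/686⌉ = ⌈4917/686⌉ − ⌈4768/686⌉ = 8 − 7 = 1
n=33: ⌈(34·149)/686⌉ − ⌈(33·149)/686⌉ = ⌈5066/686⌉ − ⌈4917/686⌉ = 8 − 8 = 0
n=34: ⌈(35·149)/686⌉ − ⌈(34·149)/686⌉ = ⌈5215/686⌉ − ⌈5066/686⌉ = 8 − 8 = 0
n=35: ⌈(36·149)/686⌉ − ⌈(35·149)/686⌉ = ⌈5364/686⌉ − ⌈5215/686⌉ = 8 − 8 = 0
n=36: ⌈(37·149)/686⌉ − ⌈(36·149)/686⌉ = ⌈5513/686⌉ − ⌈5364/686⌉ = 9 − 8 = 1
n=37: ⌈(38·149)/686⌉ − ⌈(37·149)/686⌉ = ⌈5662/686⌉ − ⌈5513/686⌉ = 9 − 9 = 0
n=38: ⌈(39·149)/686⌉ − ⌈(38·149)/686⌉ = ⌈5811/686⌉ − ⌈5662/686⌉ = 9 − 9 = 0
n=39: ⌈(40·149)/686⌉ − ⌈(39·149)/686⌉ = ⌈5960/686⌉ − ⌈5811/686⌉ = 9 − 9 = 0
n=40: ⌈(41·149)/686⌉ − ⌈(40·149)/686⌉ = ⌈6109/686⌉ − ⌈5960/686⌉ = 9 − 9 = 0
n=41: ⌈(42·149)/686⌉ − ⌈(41·149)/686⌉ = ⌈6258/686⌉ − ⌈6109/686⌉ = 10 − 9 = 1
n=42: ⌈(43·149)/686⌉ − ⌈(42·149)/686⌉ = ⌈6407/686⌉ − ⌈6258/686⌉ = 10 − 10 = 0
n=43: ⌈(44·149)/686⌉ − ⌈(43·149)/686⌉ = ⌈6556/686⌉ − ⌈6407/686⌉ = 10 − 10 = 0
n=44: ⌈(45·149)/686⌉ − ⌈(44·149)/686⌉ = ⌈6705/686⌉ − ⌈6556/686⌉ = 10 − 10 = 0
n=45: ⌈(46·149)/686⌉ − ⌈(45·149)/686⌉ = ⌈6854/686⌉ − ⌈6705/686⌉ = 10 − 10 = 0
n=46: ⌈(47·149)/686⌉ − ⌈(46·149)/686⌉ = ⌈7003/686⌉ − ⌈6854/686⌉ = 11 − 10 = 1
n=47: ⌈(48·149)/686⌉ − ⌈(47·149)/686⌉ = ⌈7152/686⌉ − ⌈7003/686⌉ = 11 − 11 = 0
n=48: ⌈(49·149)/686⌉ − ⌈(48·149)/686⌉ = ⌈7301/686⌉ − ⌈7152/686⌉ = 11 − 11 = 0
n=49: ⌈(50·149)/686⌉ − ⌈(49·149)/686⌉ = ⌈7450/686⌉ − ⌈7301/686⌉ = 11 − 11 = 0
n=50: ⌈(51·149)/686⌉ − ⌈(50·149)/686⌉ = ⌈7599/686⌉ − ⌈7450/686⌉ = 12 − 11 = 1
n=51: ⌈(52·149)/686⌉ − ⌈(51·149)/686⌉ = ⌈7748/686⌉ − ⌈7599/686⌉ = 12 − 12 = 0
n=52: ⌈(53·149)/686⌉ − ⌈(52·149)/686⌉ = ⌈7897/686⌉ − ⌈7748/686⌉ = 12 − 12 = 0
n=53: ⌈(54·149)/686⌉ − ⌈(53·149)/686⌉ = ⌈8046/686⌉ − ⌈7897/686⌉ = 12 − 12 = 0
n=54: ⌈(55·149)/686⌉ − ⌈(54·149)/686⌉ = ⌈8195/686⌉ − ⌈8046/686⌉ = 12 − 12 = 0
n=55: ⌈(56·149)/686⌉ − ⌈(55·149)/686⌉ = ⌈8344/686⌉ − ⌈8195/686⌉ = 13 − 12 = 1
n=56: ⌈(57·149)/686⌉ − ⌈(56·149)/686⌉ = ⌈8493/686⌉ − ⌈8344/686⌉ = 13 − 13 = 0
n=57: ⌈(58·149)/686⌉ − ⌈(57·149)/686⌉ = ⌈8642/686⌉ − ⌈8493/686⌉ = 13 − 13 = 0
n=58: ⌈(59·149)/686⌉ − ⌈(58·149)/686⌉ = ⌈8791/686⌉ − ⌈8642/686⌉ = 13 − 13 = 0
n=59: ⌈(60·149)/686⌉ − ⌈(59·149)/686⌉ = ⌈8940/686⌉ − ⌈8791/686⌉ = 14 − 13 = 1
n=60: ⌈(61·149)/686⌉ − ⌈(60·149)/686⌉ = ⌈9089/686⌉ − ⌈8940/686⌉ = 14 − 14 = 0
n=61: ⌈(62·149)/686⌉ − ⌈(61·149)/686⌉ = ⌈9238/686⌉ − ⌈9089/686⌉ = 14 − 14 = 0
n=62: ⌈(63·149)/686⌉ − ⌈(62·149)/686⌉ = ⌈9387/686⌉ − ⌈9238/686⌉ = 14 − 14 = 0
n=63: ⌈(64·149)/686⌉ − ⌈(63·149)/686⌉ = ⌈9536/686⌉ − ⌈9387/686⌉ = 14 − 14 = 0
n=64: ⌈(65·149)/686⌉ − ⌈(64·149)/686⌉ = ⌈9685/686⌉ − ⌈9536/686⌉ = 15 − 14 = 1

10001000010001000010000100010000100010000100001000100001000100001
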